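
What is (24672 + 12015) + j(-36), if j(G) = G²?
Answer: 37983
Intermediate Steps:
(24672 + 12015) + j(-36) = (24672 + 12015) + (-36)² = 36687 + 1296 = 37983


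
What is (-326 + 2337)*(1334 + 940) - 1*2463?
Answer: 4570551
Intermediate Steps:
(-326 + 2337)*(1334 + 940) - 1*2463 = 2011*2274 - 2463 = 4573014 - 2463 = 4570551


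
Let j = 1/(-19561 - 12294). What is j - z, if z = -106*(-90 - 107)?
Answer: -665196111/31855 ≈ -20882.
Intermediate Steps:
j = -1/31855 (j = 1/(-31855) = -1/31855 ≈ -3.1392e-5)
z = 20882 (z = -106*(-197) = 20882)
j - z = -1/31855 - 1*20882 = -1/31855 - 20882 = -665196111/31855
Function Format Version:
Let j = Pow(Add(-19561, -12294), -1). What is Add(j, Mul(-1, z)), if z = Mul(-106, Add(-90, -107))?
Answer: Rational(-665196111, 31855) ≈ -20882.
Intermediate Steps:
j = Rational(-1, 31855) (j = Pow(-31855, -1) = Rational(-1, 31855) ≈ -3.1392e-5)
z = 20882 (z = Mul(-106, -197) = 20882)
Add(j, Mul(-1, z)) = Add(Rational(-1, 31855), Mul(-1, 20882)) = Add(Rational(-1, 31855), -20882) = Rational(-665196111, 31855)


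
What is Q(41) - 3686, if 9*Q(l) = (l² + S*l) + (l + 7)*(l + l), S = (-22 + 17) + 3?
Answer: -3071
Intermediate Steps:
S = -2 (S = -5 + 3 = -2)
Q(l) = -2*l/9 + l²/9 + 2*l*(7 + l)/9 (Q(l) = ((l² - 2*l) + (l + 7)*(l + l))/9 = ((l² - 2*l) + (7 + l)*(2*l))/9 = ((l² - 2*l) + 2*l*(7 + l))/9 = (l² - 2*l + 2*l*(7 + l))/9 = -2*l/9 + l²/9 + 2*l*(7 + l)/9)
Q(41) - 3686 = (⅓)*41*(4 + 41) - 3686 = (⅓)*41*45 - 3686 = 615 - 3686 = -3071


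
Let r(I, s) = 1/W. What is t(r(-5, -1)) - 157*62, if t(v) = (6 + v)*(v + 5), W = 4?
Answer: -155219/16 ≈ -9701.2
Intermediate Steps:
r(I, s) = ¼ (r(I, s) = 1/4 = ¼)
t(v) = (5 + v)*(6 + v) (t(v) = (6 + v)*(5 + v) = (5 + v)*(6 + v))
t(r(-5, -1)) - 157*62 = (30 + (¼)² + 11*(¼)) - 157*62 = (30 + 1/16 + 11/4) - 9734 = 525/16 - 9734 = -155219/16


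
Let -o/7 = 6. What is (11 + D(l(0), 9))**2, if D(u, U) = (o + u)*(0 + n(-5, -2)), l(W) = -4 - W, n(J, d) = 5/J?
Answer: 3249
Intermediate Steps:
o = -42 (o = -7*6 = -42)
D(u, U) = 42 - u (D(u, U) = (-42 + u)*(0 + 5/(-5)) = (-42 + u)*(0 + 5*(-1/5)) = (-42 + u)*(0 - 1) = (-42 + u)*(-1) = 42 - u)
(11 + D(l(0), 9))**2 = (11 + (42 - (-4 - 1*0)))**2 = (11 + (42 - (-4 + 0)))**2 = (11 + (42 - 1*(-4)))**2 = (11 + (42 + 4))**2 = (11 + 46)**2 = 57**2 = 3249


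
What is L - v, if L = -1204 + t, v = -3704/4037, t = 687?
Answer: -2083425/4037 ≈ -516.08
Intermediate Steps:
v = -3704/4037 (v = -3704*1/4037 = -3704/4037 ≈ -0.91751)
L = -517 (L = -1204 + 687 = -517)
L - v = -517 - 1*(-3704/4037) = -517 + 3704/4037 = -2083425/4037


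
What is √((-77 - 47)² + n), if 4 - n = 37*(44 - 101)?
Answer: √17489 ≈ 132.25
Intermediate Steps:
n = 2113 (n = 4 - 37*(44 - 101) = 4 - 37*(-57) = 4 - 1*(-2109) = 4 + 2109 = 2113)
√((-77 - 47)² + n) = √((-77 - 47)² + 2113) = √((-124)² + 2113) = √(15376 + 2113) = √17489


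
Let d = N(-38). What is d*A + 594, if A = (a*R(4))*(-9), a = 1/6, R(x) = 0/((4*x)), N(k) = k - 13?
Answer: 594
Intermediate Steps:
N(k) = -13 + k
d = -51 (d = -13 - 38 = -51)
R(x) = 0 (R(x) = 0*(1/(4*x)) = 0)
a = 1/6 ≈ 0.16667
A = 0 (A = ((1/6)*0)*(-9) = 0*(-9) = 0)
d*A + 594 = -51*0 + 594 = 0 + 594 = 594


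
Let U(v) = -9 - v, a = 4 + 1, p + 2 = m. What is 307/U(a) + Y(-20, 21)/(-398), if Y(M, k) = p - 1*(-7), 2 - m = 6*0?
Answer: -30571/1393 ≈ -21.946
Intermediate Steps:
m = 2 (m = 2 - 6*0 = 2 - 1*0 = 2 + 0 = 2)
p = 0 (p = -2 + 2 = 0)
a = 5
Y(M, k) = 7 (Y(M, k) = 0 - 1*(-7) = 0 + 7 = 7)
307/U(a) + Y(-20, 21)/(-398) = 307/(-9 - 1*5) + 7/(-398) = 307/(-9 - 5) + 7*(-1/398) = 307/(-14) - 7/398 = 307*(-1/14) - 7/398 = -307/14 - 7/398 = -30571/1393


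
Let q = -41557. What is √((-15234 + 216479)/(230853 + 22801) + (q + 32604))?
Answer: I*√575988122314118/253654 ≈ 94.616*I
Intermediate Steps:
√((-15234 + 216479)/(230853 + 22801) + (q + 32604)) = √((-15234 + 216479)/(230853 + 22801) + (-41557 + 32604)) = √(201245/253654 - 8953) = √(-2270763017/253654) = I*√575988122314118/253654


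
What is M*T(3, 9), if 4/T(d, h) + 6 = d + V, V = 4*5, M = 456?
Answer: 1824/17 ≈ 107.29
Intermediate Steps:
V = 20
T(d, h) = 4/(14 + d) (T(d, h) = 4/(-6 + (d + 20)) = 4/(-6 + (20 + d)) = 4/(14 + d))
M*T(3, 9) = 456*(4/(14 + 3)) = 456*(4/17) = 1824/17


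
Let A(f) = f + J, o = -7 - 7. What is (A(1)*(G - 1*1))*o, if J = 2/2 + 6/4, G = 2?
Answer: -49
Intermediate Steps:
o = -14
J = 5/2 (J = 2*(1/2) + 6*(1/4) = 1 + 3/2 = 5/2 ≈ 2.5000)
A(f) = 5/2 + f (A(f) = f + 5/2 = 5/2 + f)
(A(1)*(G - 1*1))*o = ((5/2 + 1)*(2 - 1*1))*(-14) = (7*(2 - 1)/2)*(-14) = ((7/2)*1)*(-14) = (7/2)*(-14) = -49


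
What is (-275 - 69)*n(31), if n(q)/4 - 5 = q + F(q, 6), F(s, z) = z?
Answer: -57792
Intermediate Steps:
n(q) = 44 + 4*q (n(q) = 20 + 4*(q + 6) = 20 + 4*(6 + q) = 20 + (24 + 4*q) = 44 + 4*q)
(-275 - 69)*n(31) = (-275 - 69)*(44 + 4*31) = -344*(44 + 124) = -344*168 = -57792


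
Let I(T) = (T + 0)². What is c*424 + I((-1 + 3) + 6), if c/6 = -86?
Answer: -218720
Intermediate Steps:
c = -516 (c = 6*(-86) = -516)
I(T) = T²
c*424 + I((-1 + 3) + 6) = -516*424 + ((-1 + 3) + 6)² = -218784 + (2 + 6)² = -218784 + 8² = -218784 + 64 = -218720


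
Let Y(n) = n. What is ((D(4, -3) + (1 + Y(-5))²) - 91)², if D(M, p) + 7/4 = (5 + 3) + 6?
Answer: 63001/16 ≈ 3937.6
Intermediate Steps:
D(M, p) = 49/4 (D(M, p) = -7/4 + ((5 + 3) + 6) = -7/4 + (8 + 6) = -7/4 + 14 = 49/4)
((D(4, -3) + (1 + Y(-5))²) - 91)² = ((49/4 + (1 - 5)²) - 91)² = ((49/4 + (-4)²) - 91)² = ((49/4 + 16) - 91)² = (113/4 - 91)² = (-251/4)² = 63001/16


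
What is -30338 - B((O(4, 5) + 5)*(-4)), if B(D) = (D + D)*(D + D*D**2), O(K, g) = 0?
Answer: -351138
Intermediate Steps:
B(D) = 2*D*(D + D**3) (B(D) = (2*D)*(D + D**3) = 2*D*(D + D**3))
-30338 - B((O(4, 5) + 5)*(-4)) = -30338 - 2*((0 + 5)*(-4))**2*(1 + ((0 + 5)*(-4))**2) = -30338 - 2*(5*(-4))**2*(1 + (5*(-4))**2) = -30338 - 2*(-20)**2*(1 + (-20)**2) = -30338 - 2*400*(1 + 400) = -30338 - 2*400*401 = -30338 - 1*320800 = -30338 - 320800 = -351138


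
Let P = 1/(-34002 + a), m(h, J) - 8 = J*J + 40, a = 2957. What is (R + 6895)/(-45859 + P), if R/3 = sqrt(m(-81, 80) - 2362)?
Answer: -214055275/1423692656 - 279405*sqrt(454)/1423692656 ≈ -0.15453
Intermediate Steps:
m(h, J) = 48 + J**2 (m(h, J) = 8 + (J*J + 40) = 8 + (J**2 + 40) = 8 + (40 + J**2) = 48 + J**2)
R = 9*sqrt(454) (R = 3*sqrt((48 + 80**2) - 2362) = 3*sqrt((48 + 6400) - 2362) = 3*sqrt(6448 - 2362) = 3*sqrt(4086) = 3*(3*sqrt(454)) = 9*sqrt(454) ≈ 191.77)
P = -1/31045 (P = 1/(-34002 + 2957) = 1/(-31045) = -1/31045 ≈ -3.2211e-5)
(R + 6895)/(-45859 + P) = (9*sqrt(454) + 6895)/(-45859 - 1/31045) = (6895 + 9*sqrt(454))/(-1423692656/31045) = (6895 + 9*sqrt(454))*(-31045/1423692656) = -214055275/1423692656 - 279405*sqrt(454)/1423692656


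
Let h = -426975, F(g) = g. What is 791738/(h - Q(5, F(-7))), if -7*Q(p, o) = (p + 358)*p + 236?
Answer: -395869/213341 ≈ -1.8556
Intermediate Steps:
Q(p, o) = -236/7 - p*(358 + p)/7 (Q(p, o) = -((p + 358)*p + 236)/7 = -((358 + p)*p + 236)/7 = -(p*(358 + p) + 236)/7 = -(236 + p*(358 + p))/7 = -236/7 - p*(358 + p)/7)
791738/(h - Q(5, F(-7))) = 791738/(-426975 - (-236/7 - 358/7*5 - ⅐*5²)) = 791738/(-426975 - (-236/7 - 1790/7 - ⅐*25)) = 791738/(-426975 - (-236/7 - 1790/7 - 25/7)) = 791738/(-426975 - 1*(-293)) = 791738/(-426975 + 293) = 791738/(-426682) = 791738*(-1/426682) = -395869/213341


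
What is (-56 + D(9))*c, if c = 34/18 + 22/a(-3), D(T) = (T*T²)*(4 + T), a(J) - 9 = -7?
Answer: 1092836/9 ≈ 1.2143e+5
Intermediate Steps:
a(J) = 2 (a(J) = 9 - 7 = 2)
D(T) = T³*(4 + T)
c = 116/9 (c = 34/18 + 22/2 = 34*(1/18) + 22*(½) = 17/9 + 11 = 116/9 ≈ 12.889)
(-56 + D(9))*c = (-56 + 9³*(4 + 9))*(116/9) = (-56 + 729*13)*(116/9) = (-56 + 9477)*(116/9) = 9421*(116/9) = 1092836/9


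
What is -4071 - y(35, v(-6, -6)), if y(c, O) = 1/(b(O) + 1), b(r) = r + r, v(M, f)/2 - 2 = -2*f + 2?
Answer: -264616/65 ≈ -4071.0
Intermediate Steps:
v(M, f) = 8 - 4*f (v(M, f) = 4 + 2*(-2*f + 2) = 4 + 2*(2 - 2*f) = 4 + (4 - 4*f) = 8 - 4*f)
b(r) = 2*r
y(c, O) = 1/(1 + 2*O) (y(c, O) = 1/(2*O + 1) = 1/(1 + 2*O))
-4071 - y(35, v(-6, -6)) = -4071 - 1/(1 + 2*(8 - 4*(-6))) = -4071 - 1/(1 + 2*(8 + 24)) = -4071 - 1/(1 + 2*32) = -4071 - 1/(1 + 64) = -4071 - 1/65 = -264616/65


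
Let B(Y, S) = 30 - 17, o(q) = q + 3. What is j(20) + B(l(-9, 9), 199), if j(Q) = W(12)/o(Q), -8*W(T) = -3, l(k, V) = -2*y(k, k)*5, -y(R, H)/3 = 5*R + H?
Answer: 2395/184 ≈ 13.016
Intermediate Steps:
y(R, H) = -15*R - 3*H (y(R, H) = -3*(5*R + H) = -3*(H + 5*R) = -15*R - 3*H)
l(k, V) = 180*k (l(k, V) = -2*(-15*k - 3*k)*5 = -(-36)*k*5 = (36*k)*5 = 180*k)
o(q) = 3 + q
W(T) = 3/8 (W(T) = -1/8*(-3) = 3/8)
B(Y, S) = 13
j(Q) = 3/(8*(3 + Q))
j(20) + B(l(-9, 9), 199) = 3/(8*(3 + 20)) + 13 = (3/8)/23 + 13 = (3/8)*(1/23) + 13 = 3/184 + 13 = 2395/184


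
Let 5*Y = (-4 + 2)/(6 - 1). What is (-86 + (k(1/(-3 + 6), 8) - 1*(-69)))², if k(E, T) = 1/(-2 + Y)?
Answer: 826281/2704 ≈ 305.58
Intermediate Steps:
Y = -2/25 (Y = ((-4 + 2)/(6 - 1))/5 = (-2/5)/5 = (-2*⅕)/5 = (⅕)*(-⅖) = -2/25 ≈ -0.080000)
k(E, T) = -25/52 (k(E, T) = 1/(-2 - 2/25) = 1/(-52/25) = -25/52)
(-86 + (k(1/(-3 + 6), 8) - 1*(-69)))² = (-86 + (-25/52 - 1*(-69)))² = (-86 + (-25/52 + 69))² = (-86 + 3563/52)² = (-909/52)² = 826281/2704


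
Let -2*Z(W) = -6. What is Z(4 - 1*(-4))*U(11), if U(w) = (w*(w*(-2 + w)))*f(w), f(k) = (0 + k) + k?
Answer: 71874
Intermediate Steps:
f(k) = 2*k (f(k) = k + k = 2*k)
U(w) = 2*w**3*(-2 + w) (U(w) = (w*(w*(-2 + w)))*(2*w) = (w**2*(-2 + w))*(2*w) = 2*w**3*(-2 + w))
Z(W) = 3 (Z(W) = -1/2*(-6) = 3)
Z(4 - 1*(-4))*U(11) = 3*(2*11**3*(-2 + 11)) = 3*(2*1331*9) = 3*23958 = 71874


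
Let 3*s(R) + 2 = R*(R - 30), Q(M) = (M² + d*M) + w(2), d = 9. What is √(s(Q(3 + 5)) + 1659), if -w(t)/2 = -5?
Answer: √65733/3 ≈ 85.462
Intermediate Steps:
w(t) = 10 (w(t) = -2*(-5) = 10)
Q(M) = 10 + M² + 9*M (Q(M) = (M² + 9*M) + 10 = 10 + M² + 9*M)
s(R) = -⅔ + R*(-30 + R)/3 (s(R) = -⅔ + (R*(R - 30))/3 = -⅔ + (R*(-30 + R))/3 = -⅔ + R*(-30 + R)/3)
√(s(Q(3 + 5)) + 1659) = √((-⅔ - 10*(10 + (3 + 5)² + 9*(3 + 5)) + (10 + (3 + 5)² + 9*(3 + 5))²/3) + 1659) = √((-⅔ - 10*(10 + 8² + 9*8) + (10 + 8² + 9*8)²/3) + 1659) = √((-⅔ - 10*(10 + 64 + 72) + (10 + 64 + 72)²/3) + 1659) = √((-⅔ - 10*146 + (⅓)*146²) + 1659) = √((-⅔ - 1460 + (⅓)*21316) + 1659) = √((-⅔ - 1460 + 21316/3) + 1659) = √(16934/3 + 1659) = √(21911/3) = √65733/3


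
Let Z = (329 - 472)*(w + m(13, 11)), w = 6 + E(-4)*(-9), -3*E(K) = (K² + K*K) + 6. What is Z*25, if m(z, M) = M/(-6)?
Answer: -2534675/6 ≈ -4.2245e+5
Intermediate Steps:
E(K) = -2 - 2*K²/3 (E(K) = -((K² + K*K) + 6)/3 = -((K² + K²) + 6)/3 = -(2*K² + 6)/3 = -(6 + 2*K²)/3 = -2 - 2*K²/3)
m(z, M) = -M/6 (m(z, M) = M*(-⅙) = -M/6)
w = 120 (w = 6 + (-2 - ⅔*(-4)²)*(-9) = 6 + (-2 - ⅔*16)*(-9) = 6 + (-2 - 32/3)*(-9) = 6 - 38/3*(-9) = 6 + 114 = 120)
Z = -101387/6 (Z = (329 - 472)*(120 - ⅙*11) = -143*(120 - 11/6) = -143*709/6 = -101387/6 ≈ -16898.)
Z*25 = -101387/6*25 = -2534675/6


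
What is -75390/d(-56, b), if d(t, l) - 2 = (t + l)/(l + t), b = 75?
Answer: -25130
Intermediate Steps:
d(t, l) = 3 (d(t, l) = 2 + (t + l)/(l + t) = 2 + (l + t)/(l + t) = 2 + 1 = 3)
-75390/d(-56, b) = -75390/3 = -75390*⅓ = -25130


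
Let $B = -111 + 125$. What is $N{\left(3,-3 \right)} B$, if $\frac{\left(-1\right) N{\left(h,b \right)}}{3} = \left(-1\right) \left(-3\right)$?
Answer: $-126$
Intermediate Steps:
$B = 14$
$N{\left(h,b \right)} = -9$ ($N{\left(h,b \right)} = - 3 \left(\left(-1\right) \left(-3\right)\right) = \left(-3\right) 3 = -9$)
$N{\left(3,-3 \right)} B = \left(-9\right) 14 = -126$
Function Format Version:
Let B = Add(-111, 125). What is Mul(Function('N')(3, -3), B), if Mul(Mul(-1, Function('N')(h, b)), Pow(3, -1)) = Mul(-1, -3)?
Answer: -126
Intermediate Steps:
B = 14
Function('N')(h, b) = -9 (Function('N')(h, b) = Mul(-3, Mul(-1, -3)) = Mul(-3, 3) = -9)
Mul(Function('N')(3, -3), B) = Mul(-9, 14) = -126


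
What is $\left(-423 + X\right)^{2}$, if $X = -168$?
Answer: $349281$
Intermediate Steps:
$\left(-423 + X\right)^{2} = \left(-423 - 168\right)^{2} = \left(-591\right)^{2} = 349281$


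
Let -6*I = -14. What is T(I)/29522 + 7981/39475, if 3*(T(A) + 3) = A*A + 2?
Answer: 3180527282/15732642825 ≈ 0.20216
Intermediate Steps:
I = 7/3 (I = -⅙*(-14) = 7/3 ≈ 2.3333)
T(A) = -7/3 + A²/3 (T(A) = -3 + (A*A + 2)/3 = -3 + (A² + 2)/3 = -3 + (2 + A²)/3 = -3 + (⅔ + A²/3) = -7/3 + A²/3)
T(I)/29522 + 7981/39475 = (-7/3 + (7/3)²/3)/29522 + 7981/39475 = (-7/3 + (⅓)*(49/9))*(1/29522) + 7981*(1/39475) = (-7/3 + 49/27)*(1/29522) + 7981/39475 = -14/27*1/29522 + 7981/39475 = -7/398547 + 7981/39475 = 3180527282/15732642825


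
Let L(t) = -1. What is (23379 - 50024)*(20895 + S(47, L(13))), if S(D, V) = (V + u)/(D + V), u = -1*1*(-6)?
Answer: -25610507875/46 ≈ -5.5675e+8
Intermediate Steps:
u = 6 (u = -1*(-6) = 6)
S(D, V) = (6 + V)/(D + V) (S(D, V) = (V + 6)/(D + V) = (6 + V)/(D + V))
(23379 - 50024)*(20895 + S(47, L(13))) = (23379 - 50024)*(20895 + (6 - 1)/(47 - 1)) = -26645*(20895 + 5/46) = -26645*961175/46 = -25610507875/46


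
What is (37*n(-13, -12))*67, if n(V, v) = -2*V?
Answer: 64454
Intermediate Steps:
(37*n(-13, -12))*67 = (37*(-2*(-13)))*67 = (37*26)*67 = 962*67 = 64454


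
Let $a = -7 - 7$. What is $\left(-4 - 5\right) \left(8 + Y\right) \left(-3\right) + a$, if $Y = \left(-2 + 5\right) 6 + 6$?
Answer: $850$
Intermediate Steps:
$a = -14$
$Y = 24$ ($Y = 3 \cdot 6 + 6 = 18 + 6 = 24$)
$\left(-4 - 5\right) \left(8 + Y\right) \left(-3\right) + a = \left(-4 - 5\right) \left(8 + 24\right) \left(-3\right) - 14 = \left(-9\right) 32 \left(-3\right) - 14 = \left(-288\right) \left(-3\right) - 14 = 864 - 14 = 850$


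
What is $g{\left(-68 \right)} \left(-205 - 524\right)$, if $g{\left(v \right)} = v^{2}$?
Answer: $-3370896$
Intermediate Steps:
$g{\left(-68 \right)} \left(-205 - 524\right) = \left(-68\right)^{2} \left(-205 - 524\right) = 4624 \left(-205 - 524\right) = 4624 \left(-729\right) = -3370896$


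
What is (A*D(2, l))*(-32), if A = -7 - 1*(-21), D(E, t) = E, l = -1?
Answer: -896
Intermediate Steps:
A = 14 (A = -7 + 21 = 14)
(A*D(2, l))*(-32) = (14*2)*(-32) = 28*(-32) = -896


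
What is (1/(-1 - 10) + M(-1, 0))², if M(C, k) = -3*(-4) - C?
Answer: 20164/121 ≈ 166.64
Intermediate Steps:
M(C, k) = 12 - C
(1/(-1 - 10) + M(-1, 0))² = (1/(-1 - 10) + (12 - 1*(-1)))² = (1/(-11) + (12 + 1))² = (-1/11 + 13)² = (142/11)² = 20164/121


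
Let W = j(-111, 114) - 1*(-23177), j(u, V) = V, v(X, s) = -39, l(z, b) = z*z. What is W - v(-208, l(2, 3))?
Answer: 23330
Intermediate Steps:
l(z, b) = z²
W = 23291 (W = 114 - 1*(-23177) = 114 + 23177 = 23291)
W - v(-208, l(2, 3)) = 23291 - 1*(-39) = 23291 + 39 = 23330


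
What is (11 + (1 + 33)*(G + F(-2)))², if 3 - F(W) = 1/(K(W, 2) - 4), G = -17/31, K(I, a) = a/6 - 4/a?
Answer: 9678321/961 ≈ 10071.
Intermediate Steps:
K(I, a) = -4/a + a/6 (K(I, a) = a*(⅙) - 4/a = a/6 - 4/a = -4/a + a/6)
G = -17/31 (G = -17*1/31 = -17/31 ≈ -0.54839)
F(W) = 54/17 (F(W) = 3 - 1/((-4/2 + (⅙)*2) - 4) = 3 - 1/((-4*½ + ⅓) - 4) = 3 - 1/((-2 + ⅓) - 4) = 3 - 1/(-5/3 - 4) = 3 - 1/(-17/3) = 3 - 1*(-3/17) = 3 + 3/17 = 54/17)
(11 + (1 + 33)*(G + F(-2)))² = (11 + (1 + 33)*(-17/31 + 54/17))² = (11 + 34*(1385/527))² = (11 + 2770/31)² = (3111/31)² = 9678321/961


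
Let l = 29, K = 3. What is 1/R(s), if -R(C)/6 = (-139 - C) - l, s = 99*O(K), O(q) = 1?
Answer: 1/1602 ≈ 0.00062422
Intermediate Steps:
s = 99 (s = 99*1 = 99)
R(C) = 1008 + 6*C (R(C) = -6*((-139 - C) - 1*29) = -6*((-139 - C) - 29) = -6*(-168 - C) = 1008 + 6*C)
1/R(s) = 1/(1008 + 6*99) = 1/(1008 + 594) = 1/1602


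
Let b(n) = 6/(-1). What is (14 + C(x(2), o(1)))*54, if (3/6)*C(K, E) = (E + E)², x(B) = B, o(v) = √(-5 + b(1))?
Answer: -3996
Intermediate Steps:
b(n) = -6 (b(n) = 6*(-1) = -6)
o(v) = I*√11 (o(v) = √(-5 - 6) = √(-11) = I*√11)
C(K, E) = 8*E² (C(K, E) = 2*(E + E)² = 2*(2*E)² = 2*(4*E²) = 8*E²)
(14 + C(x(2), o(1)))*54 = (14 + 8*(I*√11)²)*54 = (14 + 8*(-11))*54 = (14 - 88)*54 = -74*54 = -3996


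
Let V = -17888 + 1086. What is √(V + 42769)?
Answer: √25967 ≈ 161.14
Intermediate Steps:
V = -16802
√(V + 42769) = √(-16802 + 42769) = √25967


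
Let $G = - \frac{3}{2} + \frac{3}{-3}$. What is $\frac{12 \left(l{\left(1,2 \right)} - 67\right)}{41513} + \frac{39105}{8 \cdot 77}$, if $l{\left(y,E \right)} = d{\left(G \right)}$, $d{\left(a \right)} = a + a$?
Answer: $\frac{147530331}{2324728} \approx 63.461$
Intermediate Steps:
$G = - \frac{5}{2}$ ($G = \left(-3\right) \frac{1}{2} + 3 \left(- \frac{1}{3}\right) = - \frac{3}{2} - 1 = - \frac{5}{2} \approx -2.5$)
$d{\left(a \right)} = 2 a$
$l{\left(y,E \right)} = -5$ ($l{\left(y,E \right)} = 2 \left(- \frac{5}{2}\right) = -5$)
$\frac{12 \left(l{\left(1,2 \right)} - 67\right)}{41513} + \frac{39105}{8 \cdot 77} = \frac{12 \left(-5 - 67\right)}{41513} + \frac{39105}{8 \cdot 77} = 12 \left(-72\right) \frac{1}{41513} + \frac{39105}{616} = \left(-864\right) \frac{1}{41513} + 39105 \cdot \frac{1}{616} = - \frac{864}{41513} + \frac{3555}{56} = \frac{147530331}{2324728}$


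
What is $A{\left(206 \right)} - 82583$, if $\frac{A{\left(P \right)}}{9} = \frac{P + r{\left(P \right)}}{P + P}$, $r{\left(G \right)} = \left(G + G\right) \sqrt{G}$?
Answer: $- \frac{165157}{2} + 9 \sqrt{206} \approx -82449.0$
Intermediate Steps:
$r{\left(G \right)} = 2 G^{\frac{3}{2}}$ ($r{\left(G \right)} = 2 G \sqrt{G} = 2 G^{\frac{3}{2}}$)
$A{\left(P \right)} = \frac{9 \left(P + 2 P^{\frac{3}{2}}\right)}{2 P}$ ($A{\left(P \right)} = 9 \frac{P + 2 P^{\frac{3}{2}}}{P + P} = 9 \frac{P + 2 P^{\frac{3}{2}}}{2 P} = \frac{9 \left(P + 2 P^{\frac{3}{2}}\right)}{2 P}$)
$A{\left(206 \right)} - 82583 = \left(\frac{9}{2} + 9 \sqrt{206}\right) - 82583 = - \frac{165157}{2} + 9 \sqrt{206}$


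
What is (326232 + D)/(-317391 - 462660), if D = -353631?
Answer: 9133/260017 ≈ 0.035125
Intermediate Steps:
(326232 + D)/(-317391 - 462660) = (326232 - 353631)/(-317391 - 462660) = -27399/(-780051) = -27399*(-1/780051) = 9133/260017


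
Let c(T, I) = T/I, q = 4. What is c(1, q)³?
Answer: 1/64 ≈ 0.015625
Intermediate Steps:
c(T, I) = T/I
c(1, q)³ = (1/4)³ = (1*(¼))³ = (¼)³ = 1/64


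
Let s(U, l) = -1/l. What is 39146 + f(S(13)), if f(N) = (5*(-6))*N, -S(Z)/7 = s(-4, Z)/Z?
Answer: 6615464/169 ≈ 39145.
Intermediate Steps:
S(Z) = 7/Z**2 (S(Z) = -7*(-1/Z)/Z = -(-7)/Z**2 = 7/Z**2)
f(N) = -30*N
39146 + f(S(13)) = 39146 - 210/13**2 = 39146 - 210/169 = 6615464/169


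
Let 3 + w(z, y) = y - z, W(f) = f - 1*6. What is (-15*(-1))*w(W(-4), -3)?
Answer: 60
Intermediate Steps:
W(f) = -6 + f (W(f) = f - 6 = -6 + f)
w(z, y) = -3 + y - z (w(z, y) = -3 + (y - z) = -3 + y - z)
(-15*(-1))*w(W(-4), -3) = (-15*(-1))*(-3 - 3 - (-6 - 4)) = 15*(-3 - 3 - 1*(-10)) = 15*(-3 - 3 + 10) = 15*4 = 60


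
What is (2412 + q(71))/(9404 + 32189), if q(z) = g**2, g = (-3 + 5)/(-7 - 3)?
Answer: 60301/1039825 ≈ 0.057992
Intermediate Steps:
g = -1/5 (g = 2/(-10) = 2*(-1/10) = -1/5 ≈ -0.20000)
q(z) = 1/25 (q(z) = (-1/5)**2 = 1/25)
(2412 + q(71))/(9404 + 32189) = (2412 + 1/25)/(9404 + 32189) = (60301/25)/41593 = (60301/25)*(1/41593) = 60301/1039825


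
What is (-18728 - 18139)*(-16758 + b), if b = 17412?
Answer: -24111018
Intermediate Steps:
(-18728 - 18139)*(-16758 + b) = (-18728 - 18139)*(-16758 + 17412) = -36867*654 = -24111018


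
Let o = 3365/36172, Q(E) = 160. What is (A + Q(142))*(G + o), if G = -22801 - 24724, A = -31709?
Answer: 54234968928315/36172 ≈ 1.4994e+9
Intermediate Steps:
G = -47525
o = 3365/36172 (o = 3365*(1/36172) = 3365/36172 ≈ 0.093028)
(A + Q(142))*(G + o) = (-31709 + 160)*(-47525 + 3365/36172) = -31549*(-1719070935/36172) = 54234968928315/36172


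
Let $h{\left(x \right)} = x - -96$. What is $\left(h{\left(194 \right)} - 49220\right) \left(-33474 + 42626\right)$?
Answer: $-447807360$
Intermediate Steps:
$h{\left(x \right)} = 96 + x$ ($h{\left(x \right)} = x + 96 = 96 + x$)
$\left(h{\left(194 \right)} - 49220\right) \left(-33474 + 42626\right) = \left(\left(96 + 194\right) - 49220\right) \left(-33474 + 42626\right) = \left(290 - 49220\right) 9152 = \left(-48930\right) 9152 = -447807360$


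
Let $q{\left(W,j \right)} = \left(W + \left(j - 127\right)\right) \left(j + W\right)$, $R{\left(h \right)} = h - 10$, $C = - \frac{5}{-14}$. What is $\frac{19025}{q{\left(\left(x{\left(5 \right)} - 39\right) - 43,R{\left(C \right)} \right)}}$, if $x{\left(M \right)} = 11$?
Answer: $\frac{3728900}{3282003} \approx 1.1362$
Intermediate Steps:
$C = \frac{5}{14}$ ($C = \left(-5\right) \left(- \frac{1}{14}\right) = \frac{5}{14} \approx 0.35714$)
$R{\left(h \right)} = -10 + h$
$q{\left(W,j \right)} = \left(W + j\right) \left(-127 + W + j\right)$ ($q{\left(W,j \right)} = \left(W + \left(-127 + j\right)\right) \left(W + j\right) = \left(-127 + W + j\right) \left(W + j\right) = \left(W + j\right) \left(-127 + W + j\right)$)
$\frac{19025}{q{\left(\left(x{\left(5 \right)} - 39\right) - 43,R{\left(C \right)} \right)}} = \frac{19025}{\left(\left(11 - 39\right) - 43\right)^{2} + \left(-10 + \frac{5}{14}\right)^{2} - 127 \left(\left(11 - 39\right) - 43\right) - 127 \left(-10 + \frac{5}{14}\right) + 2 \left(\left(11 - 39\right) - 43\right) \left(-10 + \frac{5}{14}\right)} = \frac{19025}{\left(-28 - 43\right)^{2} + \left(- \frac{135}{14}\right)^{2} - 127 \left(-28 - 43\right) - - \frac{17145}{14} + 2 \left(-28 - 43\right) \left(- \frac{135}{14}\right)} = \frac{19025}{\left(-71\right)^{2} + \frac{18225}{196} - -9017 + \frac{17145}{14} + 2 \left(-71\right) \left(- \frac{135}{14}\right)} = \frac{19025}{5041 + \frac{18225}{196} + 9017 + \frac{17145}{14} + \frac{9585}{7}} = \frac{19025}{\frac{3282003}{196}} = 19025 \cdot \frac{196}{3282003} = \frac{3728900}{3282003}$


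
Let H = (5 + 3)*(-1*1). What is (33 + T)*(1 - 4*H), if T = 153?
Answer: 6138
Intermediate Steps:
H = -8 (H = 8*(-1) = -8)
(33 + T)*(1 - 4*H) = (33 + 153)*(1 - 4*(-8)) = 186*(1 + 32) = 186*33 = 6138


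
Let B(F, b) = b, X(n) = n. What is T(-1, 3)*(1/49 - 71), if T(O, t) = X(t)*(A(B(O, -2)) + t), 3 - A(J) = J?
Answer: -83472/49 ≈ -1703.5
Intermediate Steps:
A(J) = 3 - J
T(O, t) = t*(5 + t) (T(O, t) = t*((3 - 1*(-2)) + t) = t*((3 + 2) + t) = t*(5 + t))
T(-1, 3)*(1/49 - 71) = (3*(5 + 3))*(1/49 - 71) = (3*8)*(1/49 - 71) = 24*(-3478/49) = -83472/49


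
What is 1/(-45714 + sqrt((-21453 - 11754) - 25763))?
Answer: -22857/1044914383 - I*sqrt(58970)/2089828766 ≈ -2.1875e-5 - 1.162e-7*I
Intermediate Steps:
1/(-45714 + sqrt((-21453 - 11754) - 25763)) = 1/(-45714 + sqrt(-33207 - 25763)) = 1/(-45714 + sqrt(-58970)) = 1/(-45714 + I*sqrt(58970))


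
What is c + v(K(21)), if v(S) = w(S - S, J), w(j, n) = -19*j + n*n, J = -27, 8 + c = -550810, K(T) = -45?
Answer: -550089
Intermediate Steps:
c = -550818 (c = -8 - 550810 = -550818)
w(j, n) = n² - 19*j (w(j, n) = -19*j + n² = n² - 19*j)
v(S) = 729 (v(S) = (-27)² - 19*(S - S) = 729 - 19*0 = 729 + 0 = 729)
c + v(K(21)) = -550818 + 729 = -550089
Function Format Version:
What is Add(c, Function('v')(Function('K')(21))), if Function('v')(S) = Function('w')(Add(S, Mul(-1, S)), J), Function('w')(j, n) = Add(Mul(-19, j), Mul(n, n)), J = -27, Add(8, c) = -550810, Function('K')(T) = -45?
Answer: -550089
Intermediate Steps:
c = -550818 (c = Add(-8, -550810) = -550818)
Function('w')(j, n) = Add(Pow(n, 2), Mul(-19, j)) (Function('w')(j, n) = Add(Mul(-19, j), Pow(n, 2)) = Add(Pow(n, 2), Mul(-19, j)))
Function('v')(S) = 729 (Function('v')(S) = Add(Pow(-27, 2), Mul(-19, Add(S, Mul(-1, S)))) = Add(729, Mul(-19, 0)) = Add(729, 0) = 729)
Add(c, Function('v')(Function('K')(21))) = Add(-550818, 729) = -550089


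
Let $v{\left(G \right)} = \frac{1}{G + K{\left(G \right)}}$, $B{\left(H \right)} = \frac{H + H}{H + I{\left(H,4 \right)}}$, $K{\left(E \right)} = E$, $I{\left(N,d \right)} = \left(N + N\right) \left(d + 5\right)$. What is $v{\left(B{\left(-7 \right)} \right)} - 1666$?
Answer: $- \frac{6645}{4} \approx -1661.3$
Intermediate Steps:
$I{\left(N,d \right)} = 2 N \left(5 + d\right)$
$B{\left(H \right)} = \frac{2}{19}$ ($B{\left(H \right)} = \frac{H + H}{H + 2 H \left(5 + 4\right)} = \frac{2 H}{H + 2 H 9} = \frac{2 H}{H + 18 H} = \frac{2 H}{19 H} = 2 H \frac{1}{19 H} = \frac{2}{19}$)
$v{\left(G \right)} = \frac{1}{2 G}$ ($v{\left(G \right)} = \frac{1}{G + G} = \frac{1}{2 G}$)
$v{\left(B{\left(-7 \right)} \right)} - 1666 = \frac{1}{2 \cdot \frac{2}{19}} - 1666 = \frac{1}{2} \cdot \frac{19}{2} - 1666 = \frac{19}{4} - 1666 = - \frac{6645}{4}$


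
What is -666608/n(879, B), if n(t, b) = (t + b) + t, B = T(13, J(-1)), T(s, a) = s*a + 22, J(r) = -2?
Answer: -333304/877 ≈ -380.05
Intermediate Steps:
T(s, a) = 22 + a*s (T(s, a) = a*s + 22 = 22 + a*s)
B = -4 (B = 22 - 2*13 = 22 - 26 = -4)
n(t, b) = b + 2*t (n(t, b) = (b + t) + t = b + 2*t)
-666608/n(879, B) = -666608/(-4 + 2*879) = -666608/(-4 + 1758) = -666608/1754 = -666608*1/1754 = -333304/877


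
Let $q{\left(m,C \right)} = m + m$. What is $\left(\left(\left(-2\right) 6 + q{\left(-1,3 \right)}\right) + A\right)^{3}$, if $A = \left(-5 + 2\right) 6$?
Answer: $-32768$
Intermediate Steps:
$q{\left(m,C \right)} = 2 m$
$A = -18$ ($A = \left(-3\right) 6 = -18$)
$\left(\left(\left(-2\right) 6 + q{\left(-1,3 \right)}\right) + A\right)^{3} = \left(\left(\left(-2\right) 6 + 2 \left(-1\right)\right) - 18\right)^{3} = \left(\left(-12 - 2\right) - 18\right)^{3} = \left(-14 - 18\right)^{3} = \left(-32\right)^{3} = -32768$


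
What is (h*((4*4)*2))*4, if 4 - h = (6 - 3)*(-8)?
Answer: 3584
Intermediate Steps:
h = 28 (h = 4 - (6 - 3)*(-8) = 4 - 3*(-8) = 4 - 1*(-24) = 4 + 24 = 28)
(h*((4*4)*2))*4 = (28*((4*4)*2))*4 = (28*(16*2))*4 = (28*32)*4 = 896*4 = 3584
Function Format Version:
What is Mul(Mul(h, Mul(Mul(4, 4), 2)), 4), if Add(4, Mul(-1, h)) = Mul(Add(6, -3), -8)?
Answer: 3584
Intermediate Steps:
h = 28 (h = Add(4, Mul(-1, Mul(Add(6, -3), -8))) = Add(4, Mul(-1, Mul(3, -8))) = Add(4, Mul(-1, -24)) = Add(4, 24) = 28)
Mul(Mul(h, Mul(Mul(4, 4), 2)), 4) = Mul(Mul(28, Mul(Mul(4, 4), 2)), 4) = Mul(Mul(28, Mul(16, 2)), 4) = Mul(Mul(28, 32), 4) = Mul(896, 4) = 3584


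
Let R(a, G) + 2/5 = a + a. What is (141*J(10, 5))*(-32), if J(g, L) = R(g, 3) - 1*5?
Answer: -329376/5 ≈ -65875.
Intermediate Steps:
R(a, G) = -2/5 + 2*a (R(a, G) = -2/5 + (a + a) = -2/5 + 2*a)
J(g, L) = -27/5 + 2*g (J(g, L) = (-2/5 + 2*g) - 1*5 = (-2/5 + 2*g) - 5 = -27/5 + 2*g)
(141*J(10, 5))*(-32) = (141*(-27/5 + 2*10))*(-32) = (141*(-27/5 + 20))*(-32) = (141*(73/5))*(-32) = (10293/5)*(-32) = -329376/5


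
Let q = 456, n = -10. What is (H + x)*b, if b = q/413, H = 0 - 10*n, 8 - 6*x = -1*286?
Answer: 67944/413 ≈ 164.51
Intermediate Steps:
x = 49 (x = 4/3 - (-1)*286/6 = 4/3 - 1/6*(-286) = 4/3 + 143/3 = 49)
H = 100 (H = 0 - 10*(-10) = 0 + 100 = 100)
b = 456/413 ≈ 1.1041
(H + x)*b = (100 + 49)*(456/413) = 149*(456/413) = 67944/413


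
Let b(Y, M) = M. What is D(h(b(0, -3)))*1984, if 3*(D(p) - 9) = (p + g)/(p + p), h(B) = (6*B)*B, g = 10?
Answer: 1478080/81 ≈ 18248.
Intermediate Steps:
h(B) = 6*B**2
D(p) = 9 + (10 + p)/(6*p) (D(p) = 9 + ((p + 10)/(p + p))/3 = 9 + ((10 + p)/((2*p)))/3 = 9 + ((10 + p)*(1/(2*p)))/3 = 9 + ((10 + p)/(2*p))/3 = 9 + (10 + p)/(6*p))
D(h(b(0, -3)))*1984 = (5*(2 + 11*(6*(-3)**2))/(6*((6*(-3)**2))))*1984 = (5*(2 + 11*(6*9))/(6*((6*9))))*1984 = ((5/6)*(2 + 11*54)/54)*1984 = ((5/6)*(1/54)*(2 + 594))*1984 = ((5/6)*(1/54)*596)*1984 = (745/81)*1984 = 1478080/81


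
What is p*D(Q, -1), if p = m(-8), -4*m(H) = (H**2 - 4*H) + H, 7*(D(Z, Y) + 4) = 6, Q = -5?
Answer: 484/7 ≈ 69.143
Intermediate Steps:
D(Z, Y) = -22/7 (D(Z, Y) = -4 + (1/7)*6 = -4 + 6/7 = -22/7)
m(H) = -H**2/4 + 3*H/4 (m(H) = -((H**2 - 4*H) + H)/4 = -(H**2 - 3*H)/4 = -H**2/4 + 3*H/4)
p = -22 (p = (1/4)*(-8)*(3 - 1*(-8)) = (1/4)*(-8)*(3 + 8) = (1/4)*(-8)*11 = -22)
p*D(Q, -1) = -22*(-22/7) = 484/7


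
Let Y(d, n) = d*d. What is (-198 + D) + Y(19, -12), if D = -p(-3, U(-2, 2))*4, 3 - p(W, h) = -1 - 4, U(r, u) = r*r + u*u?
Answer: 131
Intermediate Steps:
Y(d, n) = d²
U(r, u) = r² + u²
p(W, h) = 8 (p(W, h) = 3 - (-1 - 4) = 3 - 1*(-5) = 3 + 5 = 8)
D = -32 (D = -8*4 = -1*32 = -32)
(-198 + D) + Y(19, -12) = (-198 - 32) + 19² = -230 + 361 = 131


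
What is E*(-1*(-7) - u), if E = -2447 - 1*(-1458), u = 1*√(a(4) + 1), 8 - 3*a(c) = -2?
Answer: -6923 + 989*√39/3 ≈ -4864.2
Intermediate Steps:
a(c) = 10/3 (a(c) = 8/3 - ⅓*(-2) = 8/3 + ⅔ = 10/3)
u = √39/3 (u = 1*√(10/3 + 1) = 1*√(13/3) = 1*(√39/3) = √39/3 ≈ 2.0817)
E = -989 (E = -2447 + 1458 = -989)
E*(-1*(-7) - u) = -989*(-1*(-7) - √39/3) = -989*(7 - √39/3) = -6923 + 989*√39/3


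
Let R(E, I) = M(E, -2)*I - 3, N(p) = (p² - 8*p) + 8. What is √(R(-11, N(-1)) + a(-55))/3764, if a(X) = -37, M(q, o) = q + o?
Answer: 3*I*√29/3764 ≈ 0.0042921*I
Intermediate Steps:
M(q, o) = o + q
N(p) = 8 + p² - 8*p
R(E, I) = -3 + I*(-2 + E) (R(E, I) = (-2 + E)*I - 3 = I*(-2 + E) - 3 = -3 + I*(-2 + E))
√(R(-11, N(-1)) + a(-55))/3764 = √((-3 + (8 + (-1)² - 8*(-1))*(-2 - 11)) - 37)/3764 = √((-3 + (8 + 1 + 8)*(-13)) - 37)*(1/3764) = √((-3 + 17*(-13)) - 37)*(1/3764) = √((-3 - 221) - 37)*(1/3764) = √(-224 - 37)*(1/3764) = √(-261)*(1/3764) = (3*I*√29)*(1/3764) = 3*I*√29/3764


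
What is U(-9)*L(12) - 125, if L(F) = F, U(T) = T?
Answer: -233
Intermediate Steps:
U(-9)*L(12) - 125 = -9*12 - 125 = -108 - 125 = -233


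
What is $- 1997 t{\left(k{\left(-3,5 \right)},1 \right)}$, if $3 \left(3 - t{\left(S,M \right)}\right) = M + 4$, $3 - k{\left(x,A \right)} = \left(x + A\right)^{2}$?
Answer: $- \frac{7988}{3} \approx -2662.7$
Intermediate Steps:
$k{\left(x,A \right)} = 3 - \left(A + x\right)^{2}$ ($k{\left(x,A \right)} = 3 - \left(x + A\right)^{2} = 3 - \left(A + x\right)^{2}$)
$t{\left(S,M \right)} = \frac{5}{3} - \frac{M}{3}$ ($t{\left(S,M \right)} = 3 - \frac{M + 4}{3} = 3 - \frac{4 + M}{3} = 3 - \left(\frac{4}{3} + \frac{M}{3}\right) = \frac{5}{3} - \frac{M}{3}$)
$- 1997 t{\left(k{\left(-3,5 \right)},1 \right)} = - 1997 \left(\frac{5}{3} - \frac{1}{3}\right) = \left(-1997\right) \frac{4}{3} = - \frac{7988}{3}$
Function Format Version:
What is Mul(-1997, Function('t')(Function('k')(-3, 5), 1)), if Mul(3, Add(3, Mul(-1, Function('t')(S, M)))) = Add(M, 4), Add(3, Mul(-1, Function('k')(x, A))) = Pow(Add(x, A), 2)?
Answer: Rational(-7988, 3) ≈ -2662.7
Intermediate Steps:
Function('k')(x, A) = Add(3, Mul(-1, Pow(Add(A, x), 2))) (Function('k')(x, A) = Add(3, Mul(-1, Pow(Add(x, A), 2))) = Add(3, Mul(-1, Pow(Add(A, x), 2))))
Function('t')(S, M) = Add(Rational(5, 3), Mul(Rational(-1, 3), M)) (Function('t')(S, M) = Add(3, Mul(Rational(-1, 3), Add(M, 4))) = Add(3, Mul(Rational(-1, 3), Add(4, M))) = Add(3, Add(Rational(-4, 3), Mul(Rational(-1, 3), M))) = Add(Rational(5, 3), Mul(Rational(-1, 3), M)))
Mul(-1997, Function('t')(Function('k')(-3, 5), 1)) = Mul(-1997, Add(Rational(5, 3), Mul(Rational(-1, 3), 1))) = Mul(-1997, Add(Rational(5, 3), Rational(-1, 3))) = Mul(-1997, Rational(4, 3)) = Rational(-7988, 3)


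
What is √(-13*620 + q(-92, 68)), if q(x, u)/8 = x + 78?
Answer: 6*I*√227 ≈ 90.399*I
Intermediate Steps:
q(x, u) = 624 + 8*x (q(x, u) = 8*(x + 78) = 8*(78 + x) = 624 + 8*x)
√(-13*620 + q(-92, 68)) = √(-13*620 + (624 + 8*(-92))) = √(-8060 + (624 - 736)) = √(-8060 - 112) = √(-8172) = 6*I*√227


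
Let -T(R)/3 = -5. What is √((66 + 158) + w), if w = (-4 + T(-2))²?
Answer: √345 ≈ 18.574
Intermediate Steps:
T(R) = 15 (T(R) = -3*(-5) = 15)
w = 121 (w = (-4 + 15)² = 11² = 121)
√((66 + 158) + w) = √((66 + 158) + 121) = √(224 + 121) = √345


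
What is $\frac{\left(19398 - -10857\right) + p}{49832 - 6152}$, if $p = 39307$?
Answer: $\frac{34781}{21840} \approx 1.5925$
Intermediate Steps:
$\frac{\left(19398 - -10857\right) + p}{49832 - 6152} = \frac{\left(19398 - -10857\right) + 39307}{49832 - 6152} = \frac{\left(19398 + 10857\right) + 39307}{43680} = \left(30255 + 39307\right) \frac{1}{43680} = 69562 \cdot \frac{1}{43680} = \frac{34781}{21840}$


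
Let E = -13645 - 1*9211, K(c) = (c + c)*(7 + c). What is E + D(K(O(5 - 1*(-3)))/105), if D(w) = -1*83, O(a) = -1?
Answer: -22939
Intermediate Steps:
K(c) = 2*c*(7 + c) (K(c) = (2*c)*(7 + c) = 2*c*(7 + c))
D(w) = -83
E = -22856 (E = -13645 - 9211 = -22856)
E + D(K(O(5 - 1*(-3)))/105) = -22856 - 83 = -22939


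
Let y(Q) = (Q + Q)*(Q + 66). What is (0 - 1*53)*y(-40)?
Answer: 110240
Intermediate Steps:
y(Q) = 2*Q*(66 + Q) (y(Q) = (2*Q)*(66 + Q) = 2*Q*(66 + Q))
(0 - 1*53)*y(-40) = (0 - 1*53)*(2*(-40)*(66 - 40)) = (0 - 53)*(2*(-40)*26) = -53*(-2080) = 110240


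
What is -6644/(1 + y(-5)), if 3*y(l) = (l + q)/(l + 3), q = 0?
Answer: -3624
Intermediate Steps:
y(l) = l/(3*(3 + l)) (y(l) = ((l + 0)/(l + 3))/3 = (l/(3 + l))/3 = l/(3*(3 + l)))
-6644/(1 + y(-5)) = -6644/(1 + (⅓)*(-5)/(3 - 5)) = -6644/(1 + (⅓)*(-5)/(-2)) = -6644/(1 + (⅓)*(-5)*(-½)) = -6644/(1 + ⅚) = -6644/(11/6) = (6/11)*(-6644) = -3624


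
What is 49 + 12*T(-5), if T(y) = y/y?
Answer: 61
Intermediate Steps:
T(y) = 1
49 + 12*T(-5) = 49 + 12*1 = 49 + 12 = 61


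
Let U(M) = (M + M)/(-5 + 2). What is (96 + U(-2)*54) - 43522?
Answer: -43354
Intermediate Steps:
U(M) = -2*M/3 (U(M) = (2*M)/(-3) = (2*M)*(-⅓) = -2*M/3)
(96 + U(-2)*54) - 43522 = (96 - ⅔*(-2)*54) - 43522 = (96 + (4/3)*54) - 43522 = (96 + 72) - 43522 = 168 - 43522 = -43354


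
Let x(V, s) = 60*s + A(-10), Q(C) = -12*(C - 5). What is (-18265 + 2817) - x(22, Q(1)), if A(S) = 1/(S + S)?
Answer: -366559/20 ≈ -18328.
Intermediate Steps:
A(S) = 1/(2*S)
Q(C) = 60 - 12*C (Q(C) = -12*(-5 + C) = 60 - 12*C)
x(V, s) = -1/20 + 60*s (x(V, s) = 60*s + (½)/(-10) = 60*s + (½)*(-⅒) = 60*s - 1/20 = -1/20 + 60*s)
(-18265 + 2817) - x(22, Q(1)) = (-18265 + 2817) - (-1/20 + 60*(60 - 12*1)) = -15448 - (-1/20 + 60*(60 - 12)) = -15448 - (-1/20 + 60*48) = -15448 - (-1/20 + 2880) = -15448 - 1*57599/20 = -15448 - 57599/20 = -366559/20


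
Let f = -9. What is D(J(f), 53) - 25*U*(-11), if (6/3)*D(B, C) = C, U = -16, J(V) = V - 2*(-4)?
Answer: -8747/2 ≈ -4373.5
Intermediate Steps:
J(V) = 8 + V (J(V) = V + 8 = 8 + V)
D(B, C) = C/2
D(J(f), 53) - 25*U*(-11) = (½)*53 - 25*(-16)*(-11) = 53/2 - (-400)*(-11) = 53/2 - 1*4400 = 53/2 - 4400 = -8747/2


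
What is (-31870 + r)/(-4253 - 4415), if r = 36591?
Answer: -4721/8668 ≈ -0.54465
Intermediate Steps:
(-31870 + r)/(-4253 - 4415) = (-31870 + 36591)/(-4253 - 4415) = 4721/(-8668) = 4721*(-1/8668) = -4721/8668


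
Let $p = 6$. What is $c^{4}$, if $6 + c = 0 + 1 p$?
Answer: $0$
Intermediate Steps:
$c = 0$ ($c = -6 + \left(0 + 1 \cdot 6\right) = -6 + \left(0 + 6\right) = -6 + 6 = 0$)
$c^{4} = 0^{4} = 0$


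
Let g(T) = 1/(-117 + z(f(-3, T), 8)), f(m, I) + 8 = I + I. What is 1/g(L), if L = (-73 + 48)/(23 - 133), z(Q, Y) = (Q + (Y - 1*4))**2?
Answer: -12636/121 ≈ -104.43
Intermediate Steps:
f(m, I) = -8 + 2*I (f(m, I) = -8 + (I + I) = -8 + 2*I)
z(Q, Y) = (-4 + Q + Y)**2 (z(Q, Y) = (Q + (Y - 4))**2 = (Q + (-4 + Y))**2 = (-4 + Q + Y)**2)
L = 5/22 (L = -25/(-110) = -25*(-1/110) = 5/22 ≈ 0.22727)
g(T) = 1/(-117 + (-4 + 2*T)**2) (g(T) = 1/(-117 + (-4 + (-8 + 2*T) + 8)**2) = 1/(-117 + (-4 + 2*T)**2))
1/g(L) = 1/(1/(-117 + 4*(-2 + 5/22)**2)) = 1/(1/(-117 + 4*(-39/22)**2)) = 1/(1/(-117 + 4*(1521/484))) = 1/(1/(-117 + 1521/121)) = 1/(1/(-12636/121)) = 1/(-121/12636) = -12636/121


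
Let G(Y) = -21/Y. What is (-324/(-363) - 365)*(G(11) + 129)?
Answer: -61591686/1331 ≈ -46275.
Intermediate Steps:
(-324/(-363) - 365)*(G(11) + 129) = (-324/(-363) - 365)*(-21/11 + 129) = (-324*(-1/363) - 365)*(-21*1/11 + 129) = (108/121 - 365)*(-21/11 + 129) = -44057/121*1398/11 = -61591686/1331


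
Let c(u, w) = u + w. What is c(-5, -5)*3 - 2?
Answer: -32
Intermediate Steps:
c(-5, -5)*3 - 2 = (-5 - 5)*3 - 2 = -10*3 - 2 = -30 - 2 = -32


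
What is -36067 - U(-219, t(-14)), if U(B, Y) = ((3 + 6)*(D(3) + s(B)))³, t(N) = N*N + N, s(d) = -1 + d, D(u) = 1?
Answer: 7656985544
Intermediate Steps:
t(N) = N + N² (t(N) = N² + N = N + N²)
U(B, Y) = 729*B³ (U(B, Y) = ((3 + 6)*(1 + (-1 + B)))³ = (9*B)³ = 729*B³)
-36067 - U(-219, t(-14)) = -36067 - 729*(-219)³ = -36067 - 729*(-10503459) = -36067 - 1*(-7657021611) = -36067 + 7657021611 = 7656985544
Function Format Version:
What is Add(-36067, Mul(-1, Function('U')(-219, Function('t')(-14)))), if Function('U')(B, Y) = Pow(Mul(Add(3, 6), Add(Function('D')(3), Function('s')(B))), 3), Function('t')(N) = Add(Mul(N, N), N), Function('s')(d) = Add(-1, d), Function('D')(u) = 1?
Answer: 7656985544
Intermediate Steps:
Function('t')(N) = Add(N, Pow(N, 2)) (Function('t')(N) = Add(Pow(N, 2), N) = Add(N, Pow(N, 2)))
Function('U')(B, Y) = Mul(729, Pow(B, 3)) (Function('U')(B, Y) = Pow(Mul(Add(3, 6), Add(1, Add(-1, B))), 3) = Pow(Mul(9, B), 3) = Mul(729, Pow(B, 3)))
Add(-36067, Mul(-1, Function('U')(-219, Function('t')(-14)))) = Add(-36067, Mul(-1, Mul(729, Pow(-219, 3)))) = Add(-36067, Mul(-1, Mul(729, -10503459))) = Add(-36067, Mul(-1, -7657021611)) = Add(-36067, 7657021611) = 7656985544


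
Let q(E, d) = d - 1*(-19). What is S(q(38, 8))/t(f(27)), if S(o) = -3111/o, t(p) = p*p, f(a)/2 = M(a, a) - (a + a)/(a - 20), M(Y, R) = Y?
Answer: -50813/656100 ≈ -0.077447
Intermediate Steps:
q(E, d) = 19 + d (q(E, d) = d + 19 = 19 + d)
f(a) = 2*a - 4*a/(-20 + a) (f(a) = 2*(a - (a + a)/(a - 20)) = 2*(a - 2*a/(-20 + a)) = 2*a - 4*a/(-20 + a))
t(p) = p**2
S(q(38, 8))/t(f(27)) = (-3111/(19 + 8))/((2*27*(-22 + 27)/(-20 + 27))**2) = (-3111/27)/((2*27*5/7)**2) = (-3111*1/27)/((2*27*(1/7)*5)**2) = -1037/(9*((270/7)**2)) = -1037/(9*72900/49) = -1037/9*49/72900 = -50813/656100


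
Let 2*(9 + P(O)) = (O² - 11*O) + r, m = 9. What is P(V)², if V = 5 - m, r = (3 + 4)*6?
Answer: 1764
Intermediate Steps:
r = 42 (r = 7*6 = 42)
V = -4 (V = 5 - 1*9 = 5 - 9 = -4)
P(O) = 12 + O²/2 - 11*O/2 (P(O) = -9 + ((O² - 11*O) + 42)/2 = -9 + (42 + O² - 11*O)/2 = -9 + (21 + O²/2 - 11*O/2) = 12 + O²/2 - 11*O/2)
P(V)² = (12 + (½)*(-4)² - 11/2*(-4))² = (12 + (½)*16 + 22)² = (12 + 8 + 22)² = 42² = 1764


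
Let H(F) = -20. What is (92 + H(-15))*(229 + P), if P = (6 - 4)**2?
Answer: 16776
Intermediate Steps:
P = 4 (P = 2**2 = 4)
(92 + H(-15))*(229 + P) = (92 - 20)*(229 + 4) = 72*233 = 16776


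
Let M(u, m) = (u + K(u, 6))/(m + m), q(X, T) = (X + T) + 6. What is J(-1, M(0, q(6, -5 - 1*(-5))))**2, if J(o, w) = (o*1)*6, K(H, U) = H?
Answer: 36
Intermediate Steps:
q(X, T) = 6 + T + X (q(X, T) = (T + X) + 6 = 6 + T + X)
M(u, m) = u/m (M(u, m) = (u + u)/(m + m) = (2*u)/((2*m)) = (2*u)*(1/(2*m)) = u/m)
J(o, w) = 6*o (J(o, w) = o*6 = 6*o)
J(-1, M(0, q(6, -5 - 1*(-5))))**2 = (6*(-1))**2 = (-6)**2 = 36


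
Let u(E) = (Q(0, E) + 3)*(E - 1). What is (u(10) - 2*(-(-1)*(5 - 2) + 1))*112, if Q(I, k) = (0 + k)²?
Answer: 102928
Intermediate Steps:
Q(I, k) = k²
u(E) = (-1 + E)*(3 + E²) (u(E) = (E² + 3)*(E - 1) = (3 + E²)*(-1 + E) = (-1 + E)*(3 + E²))
(u(10) - 2*(-(-1)*(5 - 2) + 1))*112 = ((-3 + 10³ - 1*10² + 3*10) - 2*(-(-1)*(5 - 2) + 1))*112 = ((-3 + 1000 - 1*100 + 30) - 2*(-(-1)*3 + 1))*112 = ((-3 + 1000 - 100 + 30) - 2*(-1*(-3) + 1))*112 = (927 - 2*(3 + 1))*112 = (927 - 2*4)*112 = (927 - 8)*112 = 919*112 = 102928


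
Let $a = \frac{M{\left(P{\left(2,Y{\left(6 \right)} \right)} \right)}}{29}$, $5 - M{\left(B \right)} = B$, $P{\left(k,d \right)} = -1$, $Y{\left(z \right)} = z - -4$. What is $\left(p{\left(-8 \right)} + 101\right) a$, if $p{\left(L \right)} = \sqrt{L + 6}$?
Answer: $\frac{606}{29} + \frac{6 i \sqrt{2}}{29} \approx 20.897 + 0.2926 i$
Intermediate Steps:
$Y{\left(z \right)} = 4 + z$ ($Y{\left(z \right)} = z + 4 = 4 + z$)
$M{\left(B \right)} = 5 - B$
$p{\left(L \right)} = \sqrt{6 + L}$
$a = \frac{6}{29}$ ($a = \frac{5 - -1}{29} = \left(5 + 1\right) \frac{1}{29} = 6 \cdot \frac{1}{29} = \frac{6}{29} \approx 0.2069$)
$\left(p{\left(-8 \right)} + 101\right) a = \left(\sqrt{6 - 8} + 101\right) \frac{6}{29} = \left(\sqrt{-2} + 101\right) \frac{6}{29} = \left(i \sqrt{2} + 101\right) \frac{6}{29} = \left(101 + i \sqrt{2}\right) \frac{6}{29} = \frac{606}{29} + \frac{6 i \sqrt{2}}{29}$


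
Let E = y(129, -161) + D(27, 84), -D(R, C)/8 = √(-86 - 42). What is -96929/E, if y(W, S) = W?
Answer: -12503841/24833 - 6203456*I*√2/24833 ≈ -503.52 - 353.28*I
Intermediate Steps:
D(R, C) = -64*I*√2 (D(R, C) = -8*√(-86 - 42) = -64*I*√2)
E = 129 - 64*I*√2 ≈ 129.0 - 90.51*I
-96929/E = -96929/(129 - 64*I*√2)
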